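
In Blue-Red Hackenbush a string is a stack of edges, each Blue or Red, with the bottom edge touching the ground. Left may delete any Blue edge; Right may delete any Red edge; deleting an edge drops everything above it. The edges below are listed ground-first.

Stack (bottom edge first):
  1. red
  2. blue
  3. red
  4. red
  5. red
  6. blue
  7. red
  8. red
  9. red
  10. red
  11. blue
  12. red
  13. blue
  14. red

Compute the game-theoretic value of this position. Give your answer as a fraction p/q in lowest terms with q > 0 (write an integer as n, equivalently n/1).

Recurse on prefixes of the 14-edge string red blue red red red blue red red red red blue red blue red:
value_1 [r]  L=[—]  R=[0]  gives -1
value_2 [rb]  L=[-1]  R=[0]  gives -1/2
value_3 [rbr]  L=[-1]  R=[-1/2,0]  gives -3/4
value_4 [rbrr]  L=[-1]  R=[-3/4,-1/2,0]  gives -7/8
value_5 [rbrrr]  L=[-1]  R=[-7/8,-3/4,-1/2,0]  gives -15/16
value_6 [rbrrrb]  L=[-1,-15/16]  R=[-7/8,-3/4,-1/2,0]  gives -29/32
value_7 [rbrrrbr]  L=[-1,-15/16]  R=[-29/32,-7/8,-3/4,-1/2,0]  gives -59/64
value_8 [rbrrrbrr]  L=[-1,-15/16]  R=[-59/64,-29/32,-7/8,-3/4,-1/2,0]  gives -119/128
value_9 [rbrrrbrrr]  L=[-1,-15/16]  R=[-119/128,-59/64,-29/32,-7/8,-3/4,-1/2,0]  gives -239/256
value_10 [rbrrrbrrrr]  L=[-1,-15/16]  R=[-239/256,-119/128,-59/64,-29/32,-7/8,-3/4,-1/2,0]  gives -479/512
value_11 [rbrrrbrrrrb]  L=[-1,-15/16,-479/512]  R=[-239/256,-119/128,-59/64,-29/32,-7/8,-3/4,-1/2,0]  gives -957/1024
value_12 [rbrrrbrrrrbr]  L=[-1,-15/16,-479/512]  R=[-957/1024,-239/256,-119/128,-59/64,-29/32,-7/8,-3/4,-1/2,0]  gives -1915/2048
value_13 [rbrrrbrrrrbrb]  L=[-1,-15/16,-479/512,-1915/2048]  R=[-957/1024,-239/256,-119/128,-59/64,-29/32,-7/8,-3/4,-1/2,0]  gives -3829/4096
value_14 [rbrrrbrrrrbrbr]  L=[-1,-15/16,-479/512,-1915/2048]  R=[-3829/4096,-957/1024,-239/256,-119/128,-59/64,-29/32,-7/8,-3/4,-1/2,0]  gives -7659/8192

-7659/8192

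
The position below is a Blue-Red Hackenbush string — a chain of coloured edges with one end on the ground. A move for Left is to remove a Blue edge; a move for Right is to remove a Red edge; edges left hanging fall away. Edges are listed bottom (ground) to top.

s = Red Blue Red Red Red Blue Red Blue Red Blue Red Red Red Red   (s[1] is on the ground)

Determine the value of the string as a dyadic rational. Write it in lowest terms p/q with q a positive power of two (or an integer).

-7519/8192

Prefix values for Red Blue Red Red Red Blue Red Blue Red Blue Red Red Red Red via {L|R} + simplicity:
R: Left { · }, Right { 0 } so simplest -1
RB: Left { -1 }, Right { 0 } so simplest -1/2
RBR: Left { -1 }, Right { -1/2,0 } so simplest -3/4
RBRR: Left { -1 }, Right { -3/4,-1/2,0 } so simplest -7/8
RBRRR: Left { -1 }, Right { -7/8,-3/4,-1/2,0 } so simplest -15/16
RBRRRB: Left { -1,-15/16 }, Right { -7/8,-3/4,-1/2,0 } so simplest -29/32
RBRRRBR: Left { -1,-15/16 }, Right { -29/32,-7/8,-3/4,-1/2,0 } so simplest -59/64
RBRRRBRB: Left { -1,-15/16,-59/64 }, Right { -29/32,-7/8,-3/4,-1/2,0 } so simplest -117/128
RBRRRBRBR: Left { -1,-15/16,-59/64 }, Right { -117/128,-29/32,-7/8,-3/4,-1/2,0 } so simplest -235/256
RBRRRBRBRB: Left { -1,-15/16,-59/64,-235/256 }, Right { -117/128,-29/32,-7/8,-3/4,-1/2,0 } so simplest -469/512
RBRRRBRBRBR: Left { -1,-15/16,-59/64,-235/256 }, Right { -469/512,-117/128,-29/32,-7/8,-3/4,-1/2,0 } so simplest -939/1024
RBRRRBRBRBRR: Left { -1,-15/16,-59/64,-235/256 }, Right { -939/1024,-469/512,-117/128,-29/32,-7/8,-3/4,-1/2,0 } so simplest -1879/2048
RBRRRBRBRBRRR: Left { -1,-15/16,-59/64,-235/256 }, Right { -1879/2048,-939/1024,-469/512,-117/128,-29/32,-7/8,-3/4,-1/2,0 } so simplest -3759/4096
RBRRRBRBRBRRRR: Left { -1,-15/16,-59/64,-235/256 }, Right { -3759/4096,-1879/2048,-939/1024,-469/512,-117/128,-29/32,-7/8,-3/4,-1/2,0 } so simplest -7519/8192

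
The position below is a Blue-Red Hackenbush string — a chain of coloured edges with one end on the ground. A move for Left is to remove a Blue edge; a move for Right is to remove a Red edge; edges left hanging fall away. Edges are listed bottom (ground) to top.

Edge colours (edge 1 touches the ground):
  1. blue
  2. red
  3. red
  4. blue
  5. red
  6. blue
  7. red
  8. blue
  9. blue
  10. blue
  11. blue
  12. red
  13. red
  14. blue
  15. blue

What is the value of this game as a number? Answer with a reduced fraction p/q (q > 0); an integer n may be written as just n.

5607/16384

Build v(s[:k]) for k = 1..15, string s = blue red red blue red blue red blue blue blue blue red red blue blue.
1 of 15 · b · max L 0 · min R +∞ → 1
2 of 15 · br · max L 0 · min R 1 → 1/2
3 of 15 · brr · max L 0 · min R 1/2 → 1/4
4 of 15 · brrb · max L 1/4 · min R 1/2 → 3/8
5 of 15 · brrbr · max L 1/4 · min R 3/8 → 5/16
6 of 15 · brrbrb · max L 5/16 · min R 3/8 → 11/32
7 of 15 · brrbrbr · max L 5/16 · min R 11/32 → 21/64
8 of 15 · brrbrbrb · max L 21/64 · min R 11/32 → 43/128
9 of 15 · brrbrbrbb · max L 43/128 · min R 11/32 → 87/256
10 of 15 · brrbrbrbbb · max L 87/256 · min R 11/32 → 175/512
11 of 15 · brrbrbrbbbb · max L 175/512 · min R 11/32 → 351/1024
12 of 15 · brrbrbrbbbbr · max L 175/512 · min R 351/1024 → 701/2048
13 of 15 · brrbrbrbbbbrr · max L 175/512 · min R 701/2048 → 1401/4096
14 of 15 · brrbrbrbbbbrrb · max L 1401/4096 · min R 701/2048 → 2803/8192
15 of 15 · brrbrbrbbbbrrbb · max L 2803/8192 · min R 701/2048 → 5607/16384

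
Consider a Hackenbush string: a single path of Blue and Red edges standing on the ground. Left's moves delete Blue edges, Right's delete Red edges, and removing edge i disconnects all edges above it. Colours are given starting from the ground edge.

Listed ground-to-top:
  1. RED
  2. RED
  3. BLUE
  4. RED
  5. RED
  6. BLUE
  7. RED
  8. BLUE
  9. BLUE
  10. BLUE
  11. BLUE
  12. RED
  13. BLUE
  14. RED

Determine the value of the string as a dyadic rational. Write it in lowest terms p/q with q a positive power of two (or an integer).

Prefix values for RED RED BLUE RED RED BLUE RED BLUE BLUE BLUE BLUE RED BLUE RED via {L|R} + simplicity:
G_1 [R]  L=[(no moves)]  R=[0]  — -1
G_2 [RR]  L=[(no moves)]  R=[-1, 0]  — -2
G_3 [RRB]  L=[-2]  R=[-1, 0]  — -3/2
G_4 [RRBR]  L=[-2]  R=[-3/2, -1, 0]  — -7/4
G_5 [RRBRR]  L=[-2]  R=[-7/4, -3/2, -1, 0]  — -15/8
G_6 [RRBRRB]  L=[-2, -15/8]  R=[-7/4, -3/2, -1, 0]  — -29/16
G_7 [RRBRRBR]  L=[-2, -15/8]  R=[-29/16, -7/4, -3/2, -1, 0]  — -59/32
G_8 [RRBRRBRB]  L=[-2, -15/8, -59/32]  R=[-29/16, -7/4, -3/2, -1, 0]  — -117/64
G_9 [RRBRRBRBB]  L=[-2, -15/8, -59/32, -117/64]  R=[-29/16, -7/4, -3/2, -1, 0]  — -233/128
G_10 [RRBRRBRBBB]  L=[-2, -15/8, -59/32, -117/64, -233/128]  R=[-29/16, -7/4, -3/2, -1, 0]  — -465/256
G_11 [RRBRRBRBBBB]  L=[-2, -15/8, -59/32, -117/64, -233/128, -465/256]  R=[-29/16, -7/4, -3/2, -1, 0]  — -929/512
G_12 [RRBRRBRBBBBR]  L=[-2, -15/8, -59/32, -117/64, -233/128, -465/256]  R=[-929/512, -29/16, -7/4, -3/2, -1, 0]  — -1859/1024
G_13 [RRBRRBRBBBBRB]  L=[-2, -15/8, -59/32, -117/64, -233/128, -465/256, -1859/1024]  R=[-929/512, -29/16, -7/4, -3/2, -1, 0]  — -3717/2048
G_14 [RRBRRBRBBBBRBR]  L=[-2, -15/8, -59/32, -117/64, -233/128, -465/256, -1859/1024]  R=[-3717/2048, -929/512, -29/16, -7/4, -3/2, -1, 0]  — -7435/4096

-7435/4096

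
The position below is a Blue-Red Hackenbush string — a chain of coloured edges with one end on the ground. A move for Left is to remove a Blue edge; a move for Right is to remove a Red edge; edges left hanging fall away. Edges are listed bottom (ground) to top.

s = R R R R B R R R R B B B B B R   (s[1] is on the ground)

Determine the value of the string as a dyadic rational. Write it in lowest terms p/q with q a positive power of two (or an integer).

-8067/2048

R: Left { (no moves) }, Right { 0 } → simplest -1
RR: Left { (no moves) }, Right { -1,0 } → simplest -2
RRR: Left { (no moves) }, Right { -2,-1,0 } → simplest -3
RRRR: Left { (no moves) }, Right { -3,-2,-1,0 } → simplest -4
RRRRB: Left { -4 }, Right { -3,-2,-1,0 } → simplest -7/2
RRRRBR: Left { -4 }, Right { -7/2,-3,-2,-1,0 } → simplest -15/4
RRRRBRR: Left { -4 }, Right { -15/4,-7/2,-3,-2,-1,0 } → simplest -31/8
RRRRBRRR: Left { -4 }, Right { -31/8,-15/4,-7/2,-3,-2,-1,0 } → simplest -63/16
RRRRBRRRR: Left { -4 }, Right { -63/16,-31/8,-15/4,-7/2,-3,-2,-1,0 } → simplest -127/32
RRRRBRRRRB: Left { -4,-127/32 }, Right { -63/16,-31/8,-15/4,-7/2,-3,-2,-1,0 } → simplest -253/64
RRRRBRRRRBB: Left { -4,-127/32,-253/64 }, Right { -63/16,-31/8,-15/4,-7/2,-3,-2,-1,0 } → simplest -505/128
RRRRBRRRRBBB: Left { -4,-127/32,-253/64,-505/128 }, Right { -63/16,-31/8,-15/4,-7/2,-3,-2,-1,0 } → simplest -1009/256
RRRRBRRRRBBBB: Left { -4,-127/32,-253/64,-505/128,-1009/256 }, Right { -63/16,-31/8,-15/4,-7/2,-3,-2,-1,0 } → simplest -2017/512
RRRRBRRRRBBBBB: Left { -4,-127/32,-253/64,-505/128,-1009/256,-2017/512 }, Right { -63/16,-31/8,-15/4,-7/2,-3,-2,-1,0 } → simplest -4033/1024
RRRRBRRRRBBBBBR: Left { -4,-127/32,-253/64,-505/128,-1009/256,-2017/512 }, Right { -4033/1024,-63/16,-31/8,-15/4,-7/2,-3,-2,-1,0 } → simplest -8067/2048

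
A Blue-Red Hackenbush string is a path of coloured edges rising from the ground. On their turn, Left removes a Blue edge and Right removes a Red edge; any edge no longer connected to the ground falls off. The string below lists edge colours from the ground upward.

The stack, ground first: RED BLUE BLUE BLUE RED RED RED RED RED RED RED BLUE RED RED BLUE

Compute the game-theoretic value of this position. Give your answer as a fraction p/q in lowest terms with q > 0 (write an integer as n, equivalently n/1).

Build val(s[:k]) for k = 1..15, string s = RED BLUE BLUE BLUE RED RED RED RED RED RED RED BLUE RED RED BLUE.
val(R) = { · | 0 } -> -1
val(RB) = { -1 | 0 } -> -1/2
val(RBB) = { -1, -1/2 | 0 } -> -1/4
val(RBBB) = { -1, -1/2, -1/4 | 0 } -> -1/8
val(RBBBR) = { -1, -1/2, -1/4 | -1/8, 0 } -> -3/16
val(RBBBRR) = { -1, -1/2, -1/4 | -3/16, -1/8, 0 } -> -7/32
val(RBBBRRR) = { -1, -1/2, -1/4 | -7/32, -3/16, -1/8, 0 } -> -15/64
val(RBBBRRRR) = { -1, -1/2, -1/4 | -15/64, -7/32, -3/16, -1/8, 0 } -> -31/128
val(RBBBRRRRR) = { -1, -1/2, -1/4 | -31/128, -15/64, -7/32, -3/16, -1/8, 0 } -> -63/256
val(RBBBRRRRRR) = { -1, -1/2, -1/4 | -63/256, -31/128, -15/64, -7/32, -3/16, -1/8, 0 } -> -127/512
val(RBBBRRRRRRR) = { -1, -1/2, -1/4 | -127/512, -63/256, -31/128, -15/64, -7/32, -3/16, -1/8, 0 } -> -255/1024
val(RBBBRRRRRRRB) = { -1, -1/2, -1/4, -255/1024 | -127/512, -63/256, -31/128, -15/64, -7/32, -3/16, -1/8, 0 } -> -509/2048
val(RBBBRRRRRRRBR) = { -1, -1/2, -1/4, -255/1024 | -509/2048, -127/512, -63/256, -31/128, -15/64, -7/32, -3/16, -1/8, 0 } -> -1019/4096
val(RBBBRRRRRRRBRR) = { -1, -1/2, -1/4, -255/1024 | -1019/4096, -509/2048, -127/512, -63/256, -31/128, -15/64, -7/32, -3/16, -1/8, 0 } -> -2039/8192
val(RBBBRRRRRRRBRRB) = { -1, -1/2, -1/4, -255/1024, -2039/8192 | -1019/4096, -509/2048, -127/512, -63/256, -31/128, -15/64, -7/32, -3/16, -1/8, 0 } -> -4077/16384

-4077/16384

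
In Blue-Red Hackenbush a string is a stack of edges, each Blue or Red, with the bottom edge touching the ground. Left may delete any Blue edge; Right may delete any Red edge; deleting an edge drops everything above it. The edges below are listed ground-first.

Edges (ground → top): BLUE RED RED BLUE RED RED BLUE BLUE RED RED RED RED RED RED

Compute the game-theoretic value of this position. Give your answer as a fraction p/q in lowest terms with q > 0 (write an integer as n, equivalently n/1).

2433/8192

Recurse on prefixes of the 14-edge string BLUE RED RED BLUE RED RED BLUE BLUE RED RED RED RED RED RED:
g_1 [B]  L=[0]  R=[·]  gives 1
g_2 [BR]  L=[0]  R=[1]  gives 1/2
g_3 [BRR]  L=[0]  R=[1/2,1]  gives 1/4
g_4 [BRRB]  L=[0,1/4]  R=[1/2,1]  gives 3/8
g_5 [BRRBR]  L=[0,1/4]  R=[3/8,1/2,1]  gives 5/16
g_6 [BRRBRR]  L=[0,1/4]  R=[5/16,3/8,1/2,1]  gives 9/32
g_7 [BRRBRRB]  L=[0,1/4,9/32]  R=[5/16,3/8,1/2,1]  gives 19/64
g_8 [BRRBRRBB]  L=[0,1/4,9/32,19/64]  R=[5/16,3/8,1/2,1]  gives 39/128
g_9 [BRRBRRBBR]  L=[0,1/4,9/32,19/64]  R=[39/128,5/16,3/8,1/2,1]  gives 77/256
g_10 [BRRBRRBBRR]  L=[0,1/4,9/32,19/64]  R=[77/256,39/128,5/16,3/8,1/2,1]  gives 153/512
g_11 [BRRBRRBBRRR]  L=[0,1/4,9/32,19/64]  R=[153/512,77/256,39/128,5/16,3/8,1/2,1]  gives 305/1024
g_12 [BRRBRRBBRRRR]  L=[0,1/4,9/32,19/64]  R=[305/1024,153/512,77/256,39/128,5/16,3/8,1/2,1]  gives 609/2048
g_13 [BRRBRRBBRRRRR]  L=[0,1/4,9/32,19/64]  R=[609/2048,305/1024,153/512,77/256,39/128,5/16,3/8,1/2,1]  gives 1217/4096
g_14 [BRRBRRBBRRRRRR]  L=[0,1/4,9/32,19/64]  R=[1217/4096,609/2048,305/1024,153/512,77/256,39/128,5/16,3/8,1/2,1]  gives 2433/8192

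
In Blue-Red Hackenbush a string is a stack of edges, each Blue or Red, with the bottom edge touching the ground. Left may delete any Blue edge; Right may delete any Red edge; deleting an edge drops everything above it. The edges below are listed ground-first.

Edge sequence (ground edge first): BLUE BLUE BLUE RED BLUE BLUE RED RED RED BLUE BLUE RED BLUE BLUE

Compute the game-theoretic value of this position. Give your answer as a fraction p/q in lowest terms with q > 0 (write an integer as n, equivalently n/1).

5687/2048

1 of 14 · B · max L 0 · min R +∞ gives 1
2 of 14 · BB · max L 1 · min R +∞ gives 2
3 of 14 · BBB · max L 2 · min R +∞ gives 3
4 of 14 · BBBR · max L 2 · min R 3 gives 5/2
5 of 14 · BBBRB · max L 5/2 · min R 3 gives 11/4
6 of 14 · BBBRBB · max L 11/4 · min R 3 gives 23/8
7 of 14 · BBBRBBR · max L 11/4 · min R 23/8 gives 45/16
8 of 14 · BBBRBBRR · max L 11/4 · min R 45/16 gives 89/32
9 of 14 · BBBRBBRRR · max L 11/4 · min R 89/32 gives 177/64
10 of 14 · BBBRBBRRRB · max L 177/64 · min R 89/32 gives 355/128
11 of 14 · BBBRBBRRRBB · max L 355/128 · min R 89/32 gives 711/256
12 of 14 · BBBRBBRRRBBR · max L 355/128 · min R 711/256 gives 1421/512
13 of 14 · BBBRBBRRRBBRB · max L 1421/512 · min R 711/256 gives 2843/1024
14 of 14 · BBBRBBRRRBBRBB · max L 2843/1024 · min R 711/256 gives 5687/2048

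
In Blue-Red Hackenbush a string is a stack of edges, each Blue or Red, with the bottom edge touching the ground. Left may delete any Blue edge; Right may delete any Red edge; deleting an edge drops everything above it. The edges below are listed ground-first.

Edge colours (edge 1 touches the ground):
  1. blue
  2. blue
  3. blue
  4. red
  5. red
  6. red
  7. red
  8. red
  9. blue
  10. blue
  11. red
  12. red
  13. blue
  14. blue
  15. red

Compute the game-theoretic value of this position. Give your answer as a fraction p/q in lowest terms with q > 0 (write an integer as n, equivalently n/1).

Build val(s[:k]) for k = 1..15, string s = blue blue blue red red red red red blue blue red red blue blue red.
edge 1 of 15 (blue): { 0 | · } ⇒ 1
edge 2 of 15 (blue): { 0,1 | · } ⇒ 2
edge 3 of 15 (blue): { 0,1,2 | · } ⇒ 3
edge 4 of 15 (red): { 0,1,2 | 3 } ⇒ 5/2
edge 5 of 15 (red): { 0,1,2 | 5/2,3 } ⇒ 9/4
edge 6 of 15 (red): { 0,1,2 | 9/4,5/2,3 } ⇒ 17/8
edge 7 of 15 (red): { 0,1,2 | 17/8,9/4,5/2,3 } ⇒ 33/16
edge 8 of 15 (red): { 0,1,2 | 33/16,17/8,9/4,5/2,3 } ⇒ 65/32
edge 9 of 15 (blue): { 0,1,2,65/32 | 33/16,17/8,9/4,5/2,3 } ⇒ 131/64
edge 10 of 15 (blue): { 0,1,2,65/32,131/64 | 33/16,17/8,9/4,5/2,3 } ⇒ 263/128
edge 11 of 15 (red): { 0,1,2,65/32,131/64 | 263/128,33/16,17/8,9/4,5/2,3 } ⇒ 525/256
edge 12 of 15 (red): { 0,1,2,65/32,131/64 | 525/256,263/128,33/16,17/8,9/4,5/2,3 } ⇒ 1049/512
edge 13 of 15 (blue): { 0,1,2,65/32,131/64,1049/512 | 525/256,263/128,33/16,17/8,9/4,5/2,3 } ⇒ 2099/1024
edge 14 of 15 (blue): { 0,1,2,65/32,131/64,1049/512,2099/1024 | 525/256,263/128,33/16,17/8,9/4,5/2,3 } ⇒ 4199/2048
edge 15 of 15 (red): { 0,1,2,65/32,131/64,1049/512,2099/1024 | 4199/2048,525/256,263/128,33/16,17/8,9/4,5/2,3 } ⇒ 8397/4096

8397/4096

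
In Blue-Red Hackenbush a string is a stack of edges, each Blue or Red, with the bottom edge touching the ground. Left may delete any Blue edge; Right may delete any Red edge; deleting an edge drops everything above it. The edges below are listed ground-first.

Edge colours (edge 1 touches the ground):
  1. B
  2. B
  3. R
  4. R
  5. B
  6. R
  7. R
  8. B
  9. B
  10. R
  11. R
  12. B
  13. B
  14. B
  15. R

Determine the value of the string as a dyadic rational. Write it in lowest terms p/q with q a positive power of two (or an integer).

10653/8192

B: Left { 0 }, Right { — } gives simplest 1
BB: Left { 0 1 }, Right { — } gives simplest 2
BBR: Left { 0 1 }, Right { 2 } gives simplest 3/2
BBRR: Left { 0 1 }, Right { 3/2 2 } gives simplest 5/4
BBRRB: Left { 0 1 5/4 }, Right { 3/2 2 } gives simplest 11/8
BBRRBR: Left { 0 1 5/4 }, Right { 11/8 3/2 2 } gives simplest 21/16
BBRRBRR: Left { 0 1 5/4 }, Right { 21/16 11/8 3/2 2 } gives simplest 41/32
BBRRBRRB: Left { 0 1 5/4 41/32 }, Right { 21/16 11/8 3/2 2 } gives simplest 83/64
BBRRBRRBB: Left { 0 1 5/4 41/32 83/64 }, Right { 21/16 11/8 3/2 2 } gives simplest 167/128
BBRRBRRBBR: Left { 0 1 5/4 41/32 83/64 }, Right { 167/128 21/16 11/8 3/2 2 } gives simplest 333/256
BBRRBRRBBRR: Left { 0 1 5/4 41/32 83/64 }, Right { 333/256 167/128 21/16 11/8 3/2 2 } gives simplest 665/512
BBRRBRRBBRRB: Left { 0 1 5/4 41/32 83/64 665/512 }, Right { 333/256 167/128 21/16 11/8 3/2 2 } gives simplest 1331/1024
BBRRBRRBBRRBB: Left { 0 1 5/4 41/32 83/64 665/512 1331/1024 }, Right { 333/256 167/128 21/16 11/8 3/2 2 } gives simplest 2663/2048
BBRRBRRBBRRBBB: Left { 0 1 5/4 41/32 83/64 665/512 1331/1024 2663/2048 }, Right { 333/256 167/128 21/16 11/8 3/2 2 } gives simplest 5327/4096
BBRRBRRBBRRBBBR: Left { 0 1 5/4 41/32 83/64 665/512 1331/1024 2663/2048 }, Right { 5327/4096 333/256 167/128 21/16 11/8 3/2 2 } gives simplest 10653/8192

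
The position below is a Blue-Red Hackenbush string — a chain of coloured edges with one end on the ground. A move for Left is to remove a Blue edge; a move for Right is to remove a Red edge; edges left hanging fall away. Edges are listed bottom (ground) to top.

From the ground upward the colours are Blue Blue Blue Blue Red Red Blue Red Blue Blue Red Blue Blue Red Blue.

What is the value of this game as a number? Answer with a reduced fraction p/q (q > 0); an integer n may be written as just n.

Build val(s[:k]) for k = 1..15, string s = Blue Blue Blue Blue Red Red Blue Red Blue Blue Red Blue Blue Red Blue.
edge 1 of 15 (Blue): { 0 | none } -> 1
edge 2 of 15 (Blue): { 0 1 | none } -> 2
edge 3 of 15 (Blue): { 0 1 2 | none } -> 3
edge 4 of 15 (Blue): { 0 1 2 3 | none } -> 4
edge 5 of 15 (Red): { 0 1 2 3 | 4 } -> 7/2
edge 6 of 15 (Red): { 0 1 2 3 | 7/2 4 } -> 13/4
edge 7 of 15 (Blue): { 0 1 2 3 13/4 | 7/2 4 } -> 27/8
edge 8 of 15 (Red): { 0 1 2 3 13/4 | 27/8 7/2 4 } -> 53/16
edge 9 of 15 (Blue): { 0 1 2 3 13/4 53/16 | 27/8 7/2 4 } -> 107/32
edge 10 of 15 (Blue): { 0 1 2 3 13/4 53/16 107/32 | 27/8 7/2 4 } -> 215/64
edge 11 of 15 (Red): { 0 1 2 3 13/4 53/16 107/32 | 215/64 27/8 7/2 4 } -> 429/128
edge 12 of 15 (Blue): { 0 1 2 3 13/4 53/16 107/32 429/128 | 215/64 27/8 7/2 4 } -> 859/256
edge 13 of 15 (Blue): { 0 1 2 3 13/4 53/16 107/32 429/128 859/256 | 215/64 27/8 7/2 4 } -> 1719/512
edge 14 of 15 (Red): { 0 1 2 3 13/4 53/16 107/32 429/128 859/256 | 1719/512 215/64 27/8 7/2 4 } -> 3437/1024
edge 15 of 15 (Blue): { 0 1 2 3 13/4 53/16 107/32 429/128 859/256 3437/1024 | 1719/512 215/64 27/8 7/2 4 } -> 6875/2048

6875/2048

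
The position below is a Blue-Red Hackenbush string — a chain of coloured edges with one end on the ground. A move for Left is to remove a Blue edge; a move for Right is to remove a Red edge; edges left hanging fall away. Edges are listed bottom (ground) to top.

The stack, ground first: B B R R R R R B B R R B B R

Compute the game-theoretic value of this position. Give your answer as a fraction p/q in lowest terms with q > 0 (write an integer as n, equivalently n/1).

4301/4096

edge 1 of 14 (B): { 0 | — } so 1
edge 2 of 14 (B): { 0,1 | — } so 2
edge 3 of 14 (R): { 0,1 | 2 } so 3/2
edge 4 of 14 (R): { 0,1 | 3/2,2 } so 5/4
edge 5 of 14 (R): { 0,1 | 5/4,3/2,2 } so 9/8
edge 6 of 14 (R): { 0,1 | 9/8,5/4,3/2,2 } so 17/16
edge 7 of 14 (R): { 0,1 | 17/16,9/8,5/4,3/2,2 } so 33/32
edge 8 of 14 (B): { 0,1,33/32 | 17/16,9/8,5/4,3/2,2 } so 67/64
edge 9 of 14 (B): { 0,1,33/32,67/64 | 17/16,9/8,5/4,3/2,2 } so 135/128
edge 10 of 14 (R): { 0,1,33/32,67/64 | 135/128,17/16,9/8,5/4,3/2,2 } so 269/256
edge 11 of 14 (R): { 0,1,33/32,67/64 | 269/256,135/128,17/16,9/8,5/4,3/2,2 } so 537/512
edge 12 of 14 (B): { 0,1,33/32,67/64,537/512 | 269/256,135/128,17/16,9/8,5/4,3/2,2 } so 1075/1024
edge 13 of 14 (B): { 0,1,33/32,67/64,537/512,1075/1024 | 269/256,135/128,17/16,9/8,5/4,3/2,2 } so 2151/2048
edge 14 of 14 (R): { 0,1,33/32,67/64,537/512,1075/1024 | 2151/2048,269/256,135/128,17/16,9/8,5/4,3/2,2 } so 4301/4096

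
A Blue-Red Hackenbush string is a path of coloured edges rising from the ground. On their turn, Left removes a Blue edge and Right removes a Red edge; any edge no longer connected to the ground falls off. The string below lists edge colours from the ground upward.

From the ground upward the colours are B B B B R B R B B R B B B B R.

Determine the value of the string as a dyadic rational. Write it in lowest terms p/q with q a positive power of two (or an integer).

Recurse on prefixes of the 15-edge string B B B B R B R B B R B B B B R:
B: Left { 0 }, Right { — } = simplest 1
BB: Left { 0, 1 }, Right { — } = simplest 2
BBB: Left { 0, 1, 2 }, Right { — } = simplest 3
BBBB: Left { 0, 1, 2, 3 }, Right { — } = simplest 4
BBBBR: Left { 0, 1, 2, 3 }, Right { 4 } = simplest 7/2
BBBBRB: Left { 0, 1, 2, 3, 7/2 }, Right { 4 } = simplest 15/4
BBBBRBR: Left { 0, 1, 2, 3, 7/2 }, Right { 15/4, 4 } = simplest 29/8
BBBBRBRB: Left { 0, 1, 2, 3, 7/2, 29/8 }, Right { 15/4, 4 } = simplest 59/16
BBBBRBRBB: Left { 0, 1, 2, 3, 7/2, 29/8, 59/16 }, Right { 15/4, 4 } = simplest 119/32
BBBBRBRBBR: Left { 0, 1, 2, 3, 7/2, 29/8, 59/16 }, Right { 119/32, 15/4, 4 } = simplest 237/64
BBBBRBRBBRB: Left { 0, 1, 2, 3, 7/2, 29/8, 59/16, 237/64 }, Right { 119/32, 15/4, 4 } = simplest 475/128
BBBBRBRBBRBB: Left { 0, 1, 2, 3, 7/2, 29/8, 59/16, 237/64, 475/128 }, Right { 119/32, 15/4, 4 } = simplest 951/256
BBBBRBRBBRBBB: Left { 0, 1, 2, 3, 7/2, 29/8, 59/16, 237/64, 475/128, 951/256 }, Right { 119/32, 15/4, 4 } = simplest 1903/512
BBBBRBRBBRBBBB: Left { 0, 1, 2, 3, 7/2, 29/8, 59/16, 237/64, 475/128, 951/256, 1903/512 }, Right { 119/32, 15/4, 4 } = simplest 3807/1024
BBBBRBRBBRBBBBR: Left { 0, 1, 2, 3, 7/2, 29/8, 59/16, 237/64, 475/128, 951/256, 1903/512 }, Right { 3807/1024, 119/32, 15/4, 4 } = simplest 7613/2048

7613/2048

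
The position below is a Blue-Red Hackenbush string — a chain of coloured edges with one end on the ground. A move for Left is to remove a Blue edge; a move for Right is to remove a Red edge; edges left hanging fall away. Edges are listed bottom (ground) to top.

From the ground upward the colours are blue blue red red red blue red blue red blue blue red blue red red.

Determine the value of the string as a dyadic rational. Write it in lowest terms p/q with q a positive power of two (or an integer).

9577/8192

Recurse on prefixes of the 15-edge string blue blue red red red blue red blue red blue blue red blue red red:
G_1 [b]  L=[0]  R=[(no moves)]  -> 1
G_2 [bb]  L=[0,1]  R=[(no moves)]  -> 2
G_3 [bbr]  L=[0,1]  R=[2]  -> 3/2
G_4 [bbrr]  L=[0,1]  R=[3/2,2]  -> 5/4
G_5 [bbrrr]  L=[0,1]  R=[5/4,3/2,2]  -> 9/8
G_6 [bbrrrb]  L=[0,1,9/8]  R=[5/4,3/2,2]  -> 19/16
G_7 [bbrrrbr]  L=[0,1,9/8]  R=[19/16,5/4,3/2,2]  -> 37/32
G_8 [bbrrrbrb]  L=[0,1,9/8,37/32]  R=[19/16,5/4,3/2,2]  -> 75/64
G_9 [bbrrrbrbr]  L=[0,1,9/8,37/32]  R=[75/64,19/16,5/4,3/2,2]  -> 149/128
G_10 [bbrrrbrbrb]  L=[0,1,9/8,37/32,149/128]  R=[75/64,19/16,5/4,3/2,2]  -> 299/256
G_11 [bbrrrbrbrbb]  L=[0,1,9/8,37/32,149/128,299/256]  R=[75/64,19/16,5/4,3/2,2]  -> 599/512
G_12 [bbrrrbrbrbbr]  L=[0,1,9/8,37/32,149/128,299/256]  R=[599/512,75/64,19/16,5/4,3/2,2]  -> 1197/1024
G_13 [bbrrrbrbrbbrb]  L=[0,1,9/8,37/32,149/128,299/256,1197/1024]  R=[599/512,75/64,19/16,5/4,3/2,2]  -> 2395/2048
G_14 [bbrrrbrbrbbrbr]  L=[0,1,9/8,37/32,149/128,299/256,1197/1024]  R=[2395/2048,599/512,75/64,19/16,5/4,3/2,2]  -> 4789/4096
G_15 [bbrrrbrbrbbrbrr]  L=[0,1,9/8,37/32,149/128,299/256,1197/1024]  R=[4789/4096,2395/2048,599/512,75/64,19/16,5/4,3/2,2]  -> 9577/8192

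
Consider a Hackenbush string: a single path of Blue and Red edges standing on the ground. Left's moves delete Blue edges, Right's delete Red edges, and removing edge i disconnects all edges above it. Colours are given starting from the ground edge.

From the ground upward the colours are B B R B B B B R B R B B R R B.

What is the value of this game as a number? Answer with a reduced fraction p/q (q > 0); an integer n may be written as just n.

Build v(s[:k]) for k = 1..15, string s = B B R B B B B R B R B B R R B.
v(B) = { 0 | (no moves) } => 1
v(BB) = { 0; 1 | (no moves) } => 2
v(BBR) = { 0; 1 | 2 } => 3/2
v(BBRB) = { 0; 1; 3/2 | 2 } => 7/4
v(BBRBB) = { 0; 1; 3/2; 7/4 | 2 } => 15/8
v(BBRBBB) = { 0; 1; 3/2; 7/4; 15/8 | 2 } => 31/16
v(BBRBBBB) = { 0; 1; 3/2; 7/4; 15/8; 31/16 | 2 } => 63/32
v(BBRBBBBR) = { 0; 1; 3/2; 7/4; 15/8; 31/16 | 63/32; 2 } => 125/64
v(BBRBBBBRB) = { 0; 1; 3/2; 7/4; 15/8; 31/16; 125/64 | 63/32; 2 } => 251/128
v(BBRBBBBRBR) = { 0; 1; 3/2; 7/4; 15/8; 31/16; 125/64 | 251/128; 63/32; 2 } => 501/256
v(BBRBBBBRBRB) = { 0; 1; 3/2; 7/4; 15/8; 31/16; 125/64; 501/256 | 251/128; 63/32; 2 } => 1003/512
v(BBRBBBBRBRBB) = { 0; 1; 3/2; 7/4; 15/8; 31/16; 125/64; 501/256; 1003/512 | 251/128; 63/32; 2 } => 2007/1024
v(BBRBBBBRBRBBR) = { 0; 1; 3/2; 7/4; 15/8; 31/16; 125/64; 501/256; 1003/512 | 2007/1024; 251/128; 63/32; 2 } => 4013/2048
v(BBRBBBBRBRBBRR) = { 0; 1; 3/2; 7/4; 15/8; 31/16; 125/64; 501/256; 1003/512 | 4013/2048; 2007/1024; 251/128; 63/32; 2 } => 8025/4096
v(BBRBBBBRBRBBRRB) = { 0; 1; 3/2; 7/4; 15/8; 31/16; 125/64; 501/256; 1003/512; 8025/4096 | 4013/2048; 2007/1024; 251/128; 63/32; 2 } => 16051/8192

16051/8192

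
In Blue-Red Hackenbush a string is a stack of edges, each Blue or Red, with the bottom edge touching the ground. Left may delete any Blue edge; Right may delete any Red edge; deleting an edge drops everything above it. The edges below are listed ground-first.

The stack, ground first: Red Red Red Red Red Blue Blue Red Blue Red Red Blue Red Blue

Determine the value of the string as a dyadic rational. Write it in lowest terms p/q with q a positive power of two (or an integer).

Prefix values for Red Red Red Red Red Blue Blue Red Blue Red Red Blue Red Blue via {L|R} + simplicity:
step 1: add Red to get R; options L={ none } R={ 0 } ⇒ -1
step 2: add Red to get RR; options L={ none } R={ -1; 0 } ⇒ -2
step 3: add Red to get RRR; options L={ none } R={ -2; -1; 0 } ⇒ -3
step 4: add Red to get RRRR; options L={ none } R={ -3; -2; -1; 0 } ⇒ -4
step 5: add Red to get RRRRR; options L={ none } R={ -4; -3; -2; -1; 0 } ⇒ -5
step 6: add Blue to get RRRRRB; options L={ -5 } R={ -4; -3; -2; -1; 0 } ⇒ -9/2
step 7: add Blue to get RRRRRBB; options L={ -5; -9/2 } R={ -4; -3; -2; -1; 0 } ⇒ -17/4
step 8: add Red to get RRRRRBBR; options L={ -5; -9/2 } R={ -17/4; -4; -3; -2; -1; 0 } ⇒ -35/8
step 9: add Blue to get RRRRRBBRB; options L={ -5; -9/2; -35/8 } R={ -17/4; -4; -3; -2; -1; 0 } ⇒ -69/16
step 10: add Red to get RRRRRBBRBR; options L={ -5; -9/2; -35/8 } R={ -69/16; -17/4; -4; -3; -2; -1; 0 } ⇒ -139/32
step 11: add Red to get RRRRRBBRBRR; options L={ -5; -9/2; -35/8 } R={ -139/32; -69/16; -17/4; -4; -3; -2; -1; 0 } ⇒ -279/64
step 12: add Blue to get RRRRRBBRBRRB; options L={ -5; -9/2; -35/8; -279/64 } R={ -139/32; -69/16; -17/4; -4; -3; -2; -1; 0 } ⇒ -557/128
step 13: add Red to get RRRRRBBRBRRBR; options L={ -5; -9/2; -35/8; -279/64 } R={ -557/128; -139/32; -69/16; -17/4; -4; -3; -2; -1; 0 } ⇒ -1115/256
step 14: add Blue to get RRRRRBBRBRRBRB; options L={ -5; -9/2; -35/8; -279/64; -1115/256 } R={ -557/128; -139/32; -69/16; -17/4; -4; -3; -2; -1; 0 } ⇒ -2229/512

-2229/512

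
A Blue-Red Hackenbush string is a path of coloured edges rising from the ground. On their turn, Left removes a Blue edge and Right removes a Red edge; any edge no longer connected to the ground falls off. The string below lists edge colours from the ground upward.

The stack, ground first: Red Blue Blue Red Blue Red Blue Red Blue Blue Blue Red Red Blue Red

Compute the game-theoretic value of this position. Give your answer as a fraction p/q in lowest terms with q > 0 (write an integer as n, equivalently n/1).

-5403/16384

G(R) = { · | 0 } gives -1
G(RB) = { -1 | 0 } gives -1/2
G(RBB) = { -1,-1/2 | 0 } gives -1/4
G(RBBR) = { -1,-1/2 | -1/4,0 } gives -3/8
G(RBBRB) = { -1,-1/2,-3/8 | -1/4,0 } gives -5/16
G(RBBRBR) = { -1,-1/2,-3/8 | -5/16,-1/4,0 } gives -11/32
G(RBBRBRB) = { -1,-1/2,-3/8,-11/32 | -5/16,-1/4,0 } gives -21/64
G(RBBRBRBR) = { -1,-1/2,-3/8,-11/32 | -21/64,-5/16,-1/4,0 } gives -43/128
G(RBBRBRBRB) = { -1,-1/2,-3/8,-11/32,-43/128 | -21/64,-5/16,-1/4,0 } gives -85/256
G(RBBRBRBRBB) = { -1,-1/2,-3/8,-11/32,-43/128,-85/256 | -21/64,-5/16,-1/4,0 } gives -169/512
G(RBBRBRBRBBB) = { -1,-1/2,-3/8,-11/32,-43/128,-85/256,-169/512 | -21/64,-5/16,-1/4,0 } gives -337/1024
G(RBBRBRBRBBBR) = { -1,-1/2,-3/8,-11/32,-43/128,-85/256,-169/512 | -337/1024,-21/64,-5/16,-1/4,0 } gives -675/2048
G(RBBRBRBRBBBRR) = { -1,-1/2,-3/8,-11/32,-43/128,-85/256,-169/512 | -675/2048,-337/1024,-21/64,-5/16,-1/4,0 } gives -1351/4096
G(RBBRBRBRBBBRRB) = { -1,-1/2,-3/8,-11/32,-43/128,-85/256,-169/512,-1351/4096 | -675/2048,-337/1024,-21/64,-5/16,-1/4,0 } gives -2701/8192
G(RBBRBRBRBBBRRBR) = { -1,-1/2,-3/8,-11/32,-43/128,-85/256,-169/512,-1351/4096 | -2701/8192,-675/2048,-337/1024,-21/64,-5/16,-1/4,0 } gives -5403/16384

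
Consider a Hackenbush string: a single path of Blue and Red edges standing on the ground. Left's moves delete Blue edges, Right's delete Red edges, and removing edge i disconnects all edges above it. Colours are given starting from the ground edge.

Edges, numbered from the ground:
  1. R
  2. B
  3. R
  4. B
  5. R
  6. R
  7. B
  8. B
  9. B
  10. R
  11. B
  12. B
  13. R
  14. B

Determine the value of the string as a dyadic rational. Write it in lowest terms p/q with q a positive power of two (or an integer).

-5669/8192

Recurse on prefixes of the 14-edge string R B R B R R B B B R B B R B:
1 of 14 · R · max L −∞ · min R 0 => -1
2 of 14 · RB · max L -1 · min R 0 => -1/2
3 of 14 · RBR · max L -1 · min R -1/2 => -3/4
4 of 14 · RBRB · max L -3/4 · min R -1/2 => -5/8
5 of 14 · RBRBR · max L -3/4 · min R -5/8 => -11/16
6 of 14 · RBRBRR · max L -3/4 · min R -11/16 => -23/32
7 of 14 · RBRBRRB · max L -23/32 · min R -11/16 => -45/64
8 of 14 · RBRBRRBB · max L -45/64 · min R -11/16 => -89/128
9 of 14 · RBRBRRBBB · max L -89/128 · min R -11/16 => -177/256
10 of 14 · RBRBRRBBBR · max L -89/128 · min R -177/256 => -355/512
11 of 14 · RBRBRRBBBRB · max L -355/512 · min R -177/256 => -709/1024
12 of 14 · RBRBRRBBBRBB · max L -709/1024 · min R -177/256 => -1417/2048
13 of 14 · RBRBRRBBBRBBR · max L -709/1024 · min R -1417/2048 => -2835/4096
14 of 14 · RBRBRRBBBRBBRB · max L -2835/4096 · min R -1417/2048 => -5669/8192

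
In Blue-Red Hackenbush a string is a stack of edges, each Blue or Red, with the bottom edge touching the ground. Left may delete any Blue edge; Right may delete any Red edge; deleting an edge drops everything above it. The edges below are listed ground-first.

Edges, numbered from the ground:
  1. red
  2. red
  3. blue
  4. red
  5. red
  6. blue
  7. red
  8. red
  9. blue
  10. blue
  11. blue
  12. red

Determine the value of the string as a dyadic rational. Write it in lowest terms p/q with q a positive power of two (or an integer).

Prefix values for red red blue red red blue red red blue blue blue red via {L|R} + simplicity:
edge 1 of 12 (red): { (no moves) | 0 } => -1
edge 2 of 12 (red): { (no moves) | -1; 0 } => -2
edge 3 of 12 (blue): { -2 | -1; 0 } => -3/2
edge 4 of 12 (red): { -2 | -3/2; -1; 0 } => -7/4
edge 5 of 12 (red): { -2 | -7/4; -3/2; -1; 0 } => -15/8
edge 6 of 12 (blue): { -2; -15/8 | -7/4; -3/2; -1; 0 } => -29/16
edge 7 of 12 (red): { -2; -15/8 | -29/16; -7/4; -3/2; -1; 0 } => -59/32
edge 8 of 12 (red): { -2; -15/8 | -59/32; -29/16; -7/4; -3/2; -1; 0 } => -119/64
edge 9 of 12 (blue): { -2; -15/8; -119/64 | -59/32; -29/16; -7/4; -3/2; -1; 0 } => -237/128
edge 10 of 12 (blue): { -2; -15/8; -119/64; -237/128 | -59/32; -29/16; -7/4; -3/2; -1; 0 } => -473/256
edge 11 of 12 (blue): { -2; -15/8; -119/64; -237/128; -473/256 | -59/32; -29/16; -7/4; -3/2; -1; 0 } => -945/512
edge 12 of 12 (red): { -2; -15/8; -119/64; -237/128; -473/256 | -945/512; -59/32; -29/16; -7/4; -3/2; -1; 0 } => -1891/1024

-1891/1024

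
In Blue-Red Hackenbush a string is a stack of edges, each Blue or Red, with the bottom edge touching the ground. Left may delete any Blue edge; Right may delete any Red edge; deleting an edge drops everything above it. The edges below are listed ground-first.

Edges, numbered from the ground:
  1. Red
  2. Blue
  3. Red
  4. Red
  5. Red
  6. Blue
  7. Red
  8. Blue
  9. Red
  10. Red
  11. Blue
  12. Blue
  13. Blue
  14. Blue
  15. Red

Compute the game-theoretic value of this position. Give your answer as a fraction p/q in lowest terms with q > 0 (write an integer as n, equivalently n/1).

Prefix values for Red Blue Red Red Red Blue Red Blue Red Red Blue Blue Blue Blue Red via {L|R} + simplicity:
edge 1 of 15 (Red): {  | 0 } gives -1
edge 2 of 15 (Blue): { -1 | 0 } gives -1/2
edge 3 of 15 (Red): { -1 | -1/2, 0 } gives -3/4
edge 4 of 15 (Red): { -1 | -3/4, -1/2, 0 } gives -7/8
edge 5 of 15 (Red): { -1 | -7/8, -3/4, -1/2, 0 } gives -15/16
edge 6 of 15 (Blue): { -1, -15/16 | -7/8, -3/4, -1/2, 0 } gives -29/32
edge 7 of 15 (Red): { -1, -15/16 | -29/32, -7/8, -3/4, -1/2, 0 } gives -59/64
edge 8 of 15 (Blue): { -1, -15/16, -59/64 | -29/32, -7/8, -3/4, -1/2, 0 } gives -117/128
edge 9 of 15 (Red): { -1, -15/16, -59/64 | -117/128, -29/32, -7/8, -3/4, -1/2, 0 } gives -235/256
edge 10 of 15 (Red): { -1, -15/16, -59/64 | -235/256, -117/128, -29/32, -7/8, -3/4, -1/2, 0 } gives -471/512
edge 11 of 15 (Blue): { -1, -15/16, -59/64, -471/512 | -235/256, -117/128, -29/32, -7/8, -3/4, -1/2, 0 } gives -941/1024
edge 12 of 15 (Blue): { -1, -15/16, -59/64, -471/512, -941/1024 | -235/256, -117/128, -29/32, -7/8, -3/4, -1/2, 0 } gives -1881/2048
edge 13 of 15 (Blue): { -1, -15/16, -59/64, -471/512, -941/1024, -1881/2048 | -235/256, -117/128, -29/32, -7/8, -3/4, -1/2, 0 } gives -3761/4096
edge 14 of 15 (Blue): { -1, -15/16, -59/64, -471/512, -941/1024, -1881/2048, -3761/4096 | -235/256, -117/128, -29/32, -7/8, -3/4, -1/2, 0 } gives -7521/8192
edge 15 of 15 (Red): { -1, -15/16, -59/64, -471/512, -941/1024, -1881/2048, -3761/4096 | -7521/8192, -235/256, -117/128, -29/32, -7/8, -3/4, -1/2, 0 } gives -15043/16384

-15043/16384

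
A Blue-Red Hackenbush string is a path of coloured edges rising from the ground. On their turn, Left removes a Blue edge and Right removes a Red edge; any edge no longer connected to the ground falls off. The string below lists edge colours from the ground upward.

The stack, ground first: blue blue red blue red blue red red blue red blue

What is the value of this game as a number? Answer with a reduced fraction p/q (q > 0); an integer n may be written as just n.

Build value(s[:k]) for k = 1..11, string s = blue blue red blue red blue red red blue red blue.
value_1 [b]  L=[0]  R=[·]  — 1
value_2 [bb]  L=[0; 1]  R=[·]  — 2
value_3 [bbr]  L=[0; 1]  R=[2]  — 3/2
value_4 [bbrb]  L=[0; 1; 3/2]  R=[2]  — 7/4
value_5 [bbrbr]  L=[0; 1; 3/2]  R=[7/4; 2]  — 13/8
value_6 [bbrbrb]  L=[0; 1; 3/2; 13/8]  R=[7/4; 2]  — 27/16
value_7 [bbrbrbr]  L=[0; 1; 3/2; 13/8]  R=[27/16; 7/4; 2]  — 53/32
value_8 [bbrbrbrr]  L=[0; 1; 3/2; 13/8]  R=[53/32; 27/16; 7/4; 2]  — 105/64
value_9 [bbrbrbrrb]  L=[0; 1; 3/2; 13/8; 105/64]  R=[53/32; 27/16; 7/4; 2]  — 211/128
value_10 [bbrbrbrrbr]  L=[0; 1; 3/2; 13/8; 105/64]  R=[211/128; 53/32; 27/16; 7/4; 2]  — 421/256
value_11 [bbrbrbrrbrb]  L=[0; 1; 3/2; 13/8; 105/64; 421/256]  R=[211/128; 53/32; 27/16; 7/4; 2]  — 843/512

843/512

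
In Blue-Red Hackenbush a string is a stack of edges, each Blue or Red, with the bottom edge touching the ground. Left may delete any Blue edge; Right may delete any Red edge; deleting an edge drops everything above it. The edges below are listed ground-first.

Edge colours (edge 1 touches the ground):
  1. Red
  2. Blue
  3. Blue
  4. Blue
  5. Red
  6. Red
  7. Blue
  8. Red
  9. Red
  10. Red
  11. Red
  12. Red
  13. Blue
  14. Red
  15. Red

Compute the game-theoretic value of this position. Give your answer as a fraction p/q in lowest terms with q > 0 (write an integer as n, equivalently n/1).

Build val(s[:k]) for k = 1..15, string s = Red Blue Blue Blue Red Red Blue Red Red Red Red Red Blue Red Red.
step 1: add Red to get R; options L={ ∅ } R={ 0 } so -1
step 2: add Blue to get RB; options L={ -1 } R={ 0 } so -1/2
step 3: add Blue to get RBB; options L={ -1, -1/2 } R={ 0 } so -1/4
step 4: add Blue to get RBBB; options L={ -1, -1/2, -1/4 } R={ 0 } so -1/8
step 5: add Red to get RBBBR; options L={ -1, -1/2, -1/4 } R={ -1/8, 0 } so -3/16
step 6: add Red to get RBBBRR; options L={ -1, -1/2, -1/4 } R={ -3/16, -1/8, 0 } so -7/32
step 7: add Blue to get RBBBRRB; options L={ -1, -1/2, -1/4, -7/32 } R={ -3/16, -1/8, 0 } so -13/64
step 8: add Red to get RBBBRRBR; options L={ -1, -1/2, -1/4, -7/32 } R={ -13/64, -3/16, -1/8, 0 } so -27/128
step 9: add Red to get RBBBRRBRR; options L={ -1, -1/2, -1/4, -7/32 } R={ -27/128, -13/64, -3/16, -1/8, 0 } so -55/256
step 10: add Red to get RBBBRRBRRR; options L={ -1, -1/2, -1/4, -7/32 } R={ -55/256, -27/128, -13/64, -3/16, -1/8, 0 } so -111/512
step 11: add Red to get RBBBRRBRRRR; options L={ -1, -1/2, -1/4, -7/32 } R={ -111/512, -55/256, -27/128, -13/64, -3/16, -1/8, 0 } so -223/1024
step 12: add Red to get RBBBRRBRRRRR; options L={ -1, -1/2, -1/4, -7/32 } R={ -223/1024, -111/512, -55/256, -27/128, -13/64, -3/16, -1/8, 0 } so -447/2048
step 13: add Blue to get RBBBRRBRRRRRB; options L={ -1, -1/2, -1/4, -7/32, -447/2048 } R={ -223/1024, -111/512, -55/256, -27/128, -13/64, -3/16, -1/8, 0 } so -893/4096
step 14: add Red to get RBBBRRBRRRRRBR; options L={ -1, -1/2, -1/4, -7/32, -447/2048 } R={ -893/4096, -223/1024, -111/512, -55/256, -27/128, -13/64, -3/16, -1/8, 0 } so -1787/8192
step 15: add Red to get RBBBRRBRRRRRBRR; options L={ -1, -1/2, -1/4, -7/32, -447/2048 } R={ -1787/8192, -893/4096, -223/1024, -111/512, -55/256, -27/128, -13/64, -3/16, -1/8, 0 } so -3575/16384

-3575/16384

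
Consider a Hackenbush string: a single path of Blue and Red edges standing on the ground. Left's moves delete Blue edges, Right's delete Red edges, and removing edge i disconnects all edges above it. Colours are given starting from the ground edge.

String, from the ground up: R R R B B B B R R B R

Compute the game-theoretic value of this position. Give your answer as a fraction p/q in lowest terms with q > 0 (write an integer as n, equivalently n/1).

R: Left { none }, Right { 0 } → simplest -1
RR: Left { none }, Right { -1, 0 } → simplest -2
RRR: Left { none }, Right { -2, -1, 0 } → simplest -3
RRRB: Left { -3 }, Right { -2, -1, 0 } → simplest -5/2
RRRBB: Left { -3, -5/2 }, Right { -2, -1, 0 } → simplest -9/4
RRRBBB: Left { -3, -5/2, -9/4 }, Right { -2, -1, 0 } → simplest -17/8
RRRBBBB: Left { -3, -5/2, -9/4, -17/8 }, Right { -2, -1, 0 } → simplest -33/16
RRRBBBBR: Left { -3, -5/2, -9/4, -17/8 }, Right { -33/16, -2, -1, 0 } → simplest -67/32
RRRBBBBRR: Left { -3, -5/2, -9/4, -17/8 }, Right { -67/32, -33/16, -2, -1, 0 } → simplest -135/64
RRRBBBBRRB: Left { -3, -5/2, -9/4, -17/8, -135/64 }, Right { -67/32, -33/16, -2, -1, 0 } → simplest -269/128
RRRBBBBRRBR: Left { -3, -5/2, -9/4, -17/8, -135/64 }, Right { -269/128, -67/32, -33/16, -2, -1, 0 } → simplest -539/256

-539/256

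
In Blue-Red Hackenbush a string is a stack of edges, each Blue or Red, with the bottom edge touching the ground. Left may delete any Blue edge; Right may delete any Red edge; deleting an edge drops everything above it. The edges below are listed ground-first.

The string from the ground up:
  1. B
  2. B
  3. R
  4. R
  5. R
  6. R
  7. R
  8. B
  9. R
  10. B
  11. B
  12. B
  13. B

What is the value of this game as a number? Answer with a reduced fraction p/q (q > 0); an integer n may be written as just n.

2143/2048

step 1: add B to get B; options L={ 0 } R={ — } → 1
step 2: add B to get BB; options L={ 0,1 } R={ — } → 2
step 3: add R to get BBR; options L={ 0,1 } R={ 2 } → 3/2
step 4: add R to get BBRR; options L={ 0,1 } R={ 3/2,2 } → 5/4
step 5: add R to get BBRRR; options L={ 0,1 } R={ 5/4,3/2,2 } → 9/8
step 6: add R to get BBRRRR; options L={ 0,1 } R={ 9/8,5/4,3/2,2 } → 17/16
step 7: add R to get BBRRRRR; options L={ 0,1 } R={ 17/16,9/8,5/4,3/2,2 } → 33/32
step 8: add B to get BBRRRRRB; options L={ 0,1,33/32 } R={ 17/16,9/8,5/4,3/2,2 } → 67/64
step 9: add R to get BBRRRRRBR; options L={ 0,1,33/32 } R={ 67/64,17/16,9/8,5/4,3/2,2 } → 133/128
step 10: add B to get BBRRRRRBRB; options L={ 0,1,33/32,133/128 } R={ 67/64,17/16,9/8,5/4,3/2,2 } → 267/256
step 11: add B to get BBRRRRRBRBB; options L={ 0,1,33/32,133/128,267/256 } R={ 67/64,17/16,9/8,5/4,3/2,2 } → 535/512
step 12: add B to get BBRRRRRBRBBB; options L={ 0,1,33/32,133/128,267/256,535/512 } R={ 67/64,17/16,9/8,5/4,3/2,2 } → 1071/1024
step 13: add B to get BBRRRRRBRBBBB; options L={ 0,1,33/32,133/128,267/256,535/512,1071/1024 } R={ 67/64,17/16,9/8,5/4,3/2,2 } → 2143/2048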